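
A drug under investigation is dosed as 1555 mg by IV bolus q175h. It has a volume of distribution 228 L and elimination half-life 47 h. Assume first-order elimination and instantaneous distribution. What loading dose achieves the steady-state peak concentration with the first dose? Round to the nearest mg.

1682 mg

f = (1/2)^(175/47) ≈ 0.075708; accumulation ratio R = 1/(1−f) ≈ 1.08191.
Loading dose to hit Cmax,ss on first dose: D_load = D_maint·R ≈ 1555 × 1.08191 ≈ 1682.37 mg.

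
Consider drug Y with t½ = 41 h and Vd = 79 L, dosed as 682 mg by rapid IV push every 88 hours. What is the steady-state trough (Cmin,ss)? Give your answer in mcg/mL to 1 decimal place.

2.5 mcg/mL

Over one 88-h interval, 88/41 ≈ 2.1463 half-lives elapse, leaving f ≈ 0.2259 of each dose.
Accumulation ratio R = 1/(1 − f) ≈ 1/0.7741 ≈ 1.2918.
Each bolus raises the concentration by D/Vd = 682/79 ≈ 8.633 mcg/mL.
Cmax,ss = C₀/(1 − f) ≈ 8.633/0.7741 ≈ 11.152 mcg/mL.
One interval later, Cmin,ss = Cmax,ss·e^(−kτ) ≈ 11.152 × 0.2259 ≈ 2.519 mcg/mL.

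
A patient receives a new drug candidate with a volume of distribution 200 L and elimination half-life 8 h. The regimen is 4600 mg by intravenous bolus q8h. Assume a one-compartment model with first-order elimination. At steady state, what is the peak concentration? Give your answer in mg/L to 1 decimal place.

The dosing interval is 1 half-life, so f = 2^(−1) = 0.5.
Accumulation ratio R = 1/(1 − f) = 1/0.5 = 2/1.
Single-dose peak C₀ = D/Vd = 4600/200 = 23 mg/L.
Steady-state peak Cmax,ss = C₀·R = 23 × 2/1 ≈ 46.000 mg/L.

46.0 mg/L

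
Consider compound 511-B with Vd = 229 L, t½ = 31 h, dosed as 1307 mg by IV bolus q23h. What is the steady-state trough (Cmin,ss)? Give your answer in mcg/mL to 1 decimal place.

8.5 mcg/mL

k = ln2/t½ = ln2/31 ≈ 0.022360 h⁻¹; fraction remaining f = e^(−kτ) = e^(−0.022360×23) ≈ 0.5979.
Single-dose peak C₀ = D/Vd = 1307/229 ≈ 5.707 mcg/mL.
Steady-state trough Cmin,ss = C₀·f/(1−f) ≈ 5.707 × 0.5979/0.4021 ≈ 8.486 mcg/mL.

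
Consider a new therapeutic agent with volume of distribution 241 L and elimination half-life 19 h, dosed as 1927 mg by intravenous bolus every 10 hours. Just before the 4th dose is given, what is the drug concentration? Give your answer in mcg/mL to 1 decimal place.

f = (1/2)^(τ/t½) = (1/2)^(10/19) ≈ 0.6943.
C₀ = D/Vd = 1927/241 ≈ 7.996 mcg/mL.
Before the 4th dose, 3 doses have been given. Superposition: Cmin = C₀·(f + f² + … + f^3).
≈ 7.996 × (0.6943 + 0.4821 + 0.3347) ≈ 7.996 × 1.5111 ≈ 12.083 mcg/mL.

12.1 mcg/mL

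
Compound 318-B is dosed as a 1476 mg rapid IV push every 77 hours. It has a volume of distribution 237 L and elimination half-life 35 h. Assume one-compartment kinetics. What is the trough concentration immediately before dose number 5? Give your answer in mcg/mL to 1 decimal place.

f = (1/2)^(τ/t½) = (1/2)^(77/35) ≈ 0.2176.
C₀ = D/Vd = 1476/237 ≈ 6.228 mcg/mL.
Before the 5th dose, 4 doses have been given. Superposition: Cmin = C₀·(f + f² + … + f^4).
≈ 6.228 × (0.2176 + 0.0473 + 0.0103 + 0.0022) ≈ 6.228 × 0.2774 ≈ 1.728 mcg/mL.

1.7 mcg/mL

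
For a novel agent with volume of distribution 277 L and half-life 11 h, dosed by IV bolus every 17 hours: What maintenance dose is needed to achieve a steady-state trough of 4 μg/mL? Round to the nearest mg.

2126 mg

τ/t½ = 17/11 ≈ 1.5455, so f = (1/2)^(17/11) ≈ 0.342588.
Cmin,ss = (D/Vd)·f/(1−f), so D = Cmin,ss·Vd·(1−f)/f.
D = 4 × 277 × (1−f)/f ≈ 4 × 277 × 1.91896 ≈ 2126.21 mg.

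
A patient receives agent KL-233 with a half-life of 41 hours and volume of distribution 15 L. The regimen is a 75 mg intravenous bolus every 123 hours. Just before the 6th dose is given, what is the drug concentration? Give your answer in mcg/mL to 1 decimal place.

f = (1/2)^(τ/t½) = (1/2)^(123/41) ≈ 0.1250.
C₀ = D/Vd = 75/15 ≈ 5.000 mcg/mL.
Before the 6th dose, 5 doses have been given. Superposition: Cmin = C₀·(f + f² + … + f^5).
≈ 5.000 × (0.1250 + 0.0156 + 0.0020 + 0.0002 + 0.0000) ≈ 5.000 × 0.1428 ≈ 0.714 mcg/mL.

0.7 mcg/mL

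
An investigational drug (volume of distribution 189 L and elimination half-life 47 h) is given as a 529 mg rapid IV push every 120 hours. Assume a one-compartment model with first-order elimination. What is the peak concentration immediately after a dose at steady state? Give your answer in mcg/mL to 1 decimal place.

3.4 mcg/mL

k = ln2/t½ = ln2/47 ≈ 0.014748 h⁻¹; fraction remaining f = e^(−kτ) = e^(−0.014748×120) ≈ 0.1704.
At steady state, accumulation factor R = 1/(1 − e^(−kτ)) ≈ 1.2054.
Each bolus raises the concentration by D/Vd = 529/189 ≈ 2.799 mcg/mL.
Cmax,ss = C₀/(1 − f) ≈ 2.799/0.8296 ≈ 3.374 mcg/mL.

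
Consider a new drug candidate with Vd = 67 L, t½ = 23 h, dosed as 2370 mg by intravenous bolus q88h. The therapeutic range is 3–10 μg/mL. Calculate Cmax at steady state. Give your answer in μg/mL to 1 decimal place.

Over one 88-h interval, 88/23 ≈ 3.8261 half-lives elapse, leaving f ≈ 0.0705 of each dose.
Accumulation ratio R = 1/(1 − f) ≈ 1/0.9295 ≈ 1.0758.
Single-dose peak C₀ = D/Vd = 2370/67 ≈ 35.373 μg/mL.
Cmax,ss = C₀/(1 − f) ≈ 35.373/0.9295 ≈ 38.056 μg/mL.
Peak 38.1 μg/mL vs MTC 10 μg/mL: exceeds toxic threshold.

38.1 μg/mL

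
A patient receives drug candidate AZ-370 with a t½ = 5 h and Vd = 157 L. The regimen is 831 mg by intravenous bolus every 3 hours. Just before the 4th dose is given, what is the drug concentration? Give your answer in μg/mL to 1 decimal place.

f = (1/2)^(τ/t½) = (1/2)^(3/5) ≈ 0.6598.
C₀ = D/Vd = 831/157 ≈ 5.293 μg/mL.
Before the 4th dose, 3 doses have been given. Superposition: Cmin = C₀·(f + f² + … + f^3).
≈ 5.293 × (0.6598 + 0.4353 + 0.2872) ≈ 5.293 × 1.3823 ≈ 7.317 μg/mL.

7.3 μg/mL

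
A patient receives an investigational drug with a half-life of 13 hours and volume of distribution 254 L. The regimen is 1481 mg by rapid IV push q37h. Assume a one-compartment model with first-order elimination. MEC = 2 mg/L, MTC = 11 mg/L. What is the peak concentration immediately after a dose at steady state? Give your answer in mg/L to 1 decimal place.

6.8 mg/L

k = ln2/t½ = ln2/13 ≈ 0.053319 h⁻¹; fraction remaining f = e^(−kτ) = e^(−0.053319×37) ≈ 0.1391.
Accumulation ratio R = 1/(1 − f) ≈ 1/0.8609 ≈ 1.1616.
Each bolus raises the concentration by D/Vd = 1481/254 ≈ 5.831 mg/L.
Steady-state peak Cmax,ss = C₀·R ≈ 5.831 × 1.1616 ≈ 6.773 mg/L.
Peak 6.8 mg/L vs MTC 11 mg/L: below toxic threshold.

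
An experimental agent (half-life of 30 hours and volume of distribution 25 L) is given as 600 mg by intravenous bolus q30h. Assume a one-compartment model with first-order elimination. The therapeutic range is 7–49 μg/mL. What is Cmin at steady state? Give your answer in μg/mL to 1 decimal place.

24.0 μg/mL

τ = 30 h = 1 half-life, so f = (1/2)^1 = 0.5.
Accumulation ratio R = 1/(1 − f) = 1/0.5 = 2/1.
Single-dose peak C₀ = D/Vd = 600/25 = 24 μg/mL.
Steady-state peak Cmax,ss = C₀·R = 24 × 2/1 ≈ 48.000 μg/mL.
Steady-state trough Cmin,ss = Cmax,ss·f ≈ 48.000 × 0.5 ≈ 24.000 μg/mL.
Trough 24.0 μg/mL vs MEC 7 μg/mL: adequate.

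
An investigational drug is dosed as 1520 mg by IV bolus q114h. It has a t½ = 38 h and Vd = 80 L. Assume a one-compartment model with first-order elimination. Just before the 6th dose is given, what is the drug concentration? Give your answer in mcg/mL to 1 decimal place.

2.7 mcg/mL

f = (1/2)^(τ/t½) = (1/2)^(114/38) ≈ 0.1250.
C₀ = D/Vd = 1520/80 ≈ 19.000 mcg/mL.
Before the 6th dose, 5 doses have been given. Superposition: Cmin = C₀·(f + f² + … + f^5).
≈ 19.000 × (0.1250 + 0.0156 + 0.0020 + 0.0002 + 0.0000) ≈ 19.000 × 0.1428 ≈ 2.713 mcg/mL.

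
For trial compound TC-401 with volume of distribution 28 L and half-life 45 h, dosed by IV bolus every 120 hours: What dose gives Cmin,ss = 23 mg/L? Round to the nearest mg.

τ/t½ = 120/45 ≈ 2.6667, so f = (1/2)^(120/45) ≈ 0.157490.
Cmin,ss = (D/Vd)·f/(1−f), so D = Cmin,ss·Vd·(1−f)/f.
D = 23 × 28 × (1−f)/f ≈ 23 × 28 × 5.34961 ≈ 3445.15 mg.

3445 mg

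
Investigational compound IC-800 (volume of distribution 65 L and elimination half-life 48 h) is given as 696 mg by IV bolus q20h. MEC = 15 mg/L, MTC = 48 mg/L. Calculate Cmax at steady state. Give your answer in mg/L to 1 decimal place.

Over one 20-h interval, 20/48 ≈ 0.41667 half-lives elapse, leaving f ≈ 0.7492 of each dose.
At steady state, accumulation factor R = 1/(1 − e^(−kτ)) ≈ 3.9872.
Each bolus raises the concentration by D/Vd = 696/65 ≈ 10.708 mg/L.
Steady-state peak Cmax,ss = C₀·R ≈ 10.708 × 3.9872 ≈ 42.695 mg/L.
Peak 42.7 mg/L vs MTC 48 mg/L: below toxic threshold.

42.7 mg/L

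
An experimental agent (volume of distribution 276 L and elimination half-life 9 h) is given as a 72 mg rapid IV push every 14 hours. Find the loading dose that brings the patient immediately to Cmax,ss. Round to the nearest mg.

f = (1/2)^(14/9) ≈ 0.340198; accumulation ratio R = 1/(1−f) ≈ 1.51561.
Loading dose to hit Cmax,ss on first dose: D_load = D_maint·R ≈ 72 × 1.51561 ≈ 109.12 mg.

109 mg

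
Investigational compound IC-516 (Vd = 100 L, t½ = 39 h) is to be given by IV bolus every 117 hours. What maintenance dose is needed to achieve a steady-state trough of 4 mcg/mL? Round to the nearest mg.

2800 mg

τ/t½ = 117/39 ≈ 3, so f = (1/2)^(117/39) ≈ 0.125000.
Cmin,ss = (D/Vd)·f/(1−f), so D = Cmin,ss·Vd·(1−f)/f.
D = 4 × 100 × (1−f)/f ≈ 4 × 100 × 7.00000 ≈ 2800.00 mg.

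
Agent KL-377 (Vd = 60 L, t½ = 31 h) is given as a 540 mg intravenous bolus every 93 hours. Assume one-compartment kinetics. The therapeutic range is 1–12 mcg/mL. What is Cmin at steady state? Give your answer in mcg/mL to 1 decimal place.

τ = 93 h = 3 half-lives, so f = (1/2)^3 = 0.125.
Accumulation ratio R = 1/(1 − f) = 1/0.875 = 8/7.
Single-dose peak C₀ = D/Vd = 540/60 = 9 mcg/mL.
Steady-state peak Cmax,ss = C₀·R = 9 × 8/7 ≈ 10.286 mcg/mL.
Steady-state trough Cmin,ss = Cmax,ss·f ≈ 10.286 × 0.125 ≈ 1.286 mcg/mL.
Trough 1.3 mcg/mL vs MEC 1 mcg/mL: adequate.

1.3 mcg/mL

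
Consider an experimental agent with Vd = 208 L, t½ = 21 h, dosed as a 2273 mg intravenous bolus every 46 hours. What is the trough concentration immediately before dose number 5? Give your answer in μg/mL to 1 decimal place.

3.1 μg/mL

f = (1/2)^(τ/t½) = (1/2)^(46/21) ≈ 0.2191.
C₀ = D/Vd = 2273/208 ≈ 10.928 μg/mL.
Before the 5th dose, 4 doses have been given. Superposition: Cmin = C₀·(f + f² + … + f^4).
≈ 10.928 × (0.2191 + 0.0480 + 0.0105 + 0.0023) ≈ 10.928 × 0.2799 ≈ 3.059 μg/mL.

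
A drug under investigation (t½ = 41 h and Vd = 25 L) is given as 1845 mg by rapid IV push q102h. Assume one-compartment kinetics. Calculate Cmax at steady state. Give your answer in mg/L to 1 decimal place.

89.8 mg/L

τ/t½ = 102/41 ≈ 2.4878, so fraction remaining f = (1/2)^(102/41) ≈ 0.1783.
Accumulation ratio R = 1/(1 − f) ≈ 1/0.8217 ≈ 1.2170.
Each bolus raises the concentration by D/Vd = 1845/25 ≈ 73.800 mg/L.
Cmax,ss = C₀/(1 − f) ≈ 73.800/0.8217 ≈ 89.814 mg/L.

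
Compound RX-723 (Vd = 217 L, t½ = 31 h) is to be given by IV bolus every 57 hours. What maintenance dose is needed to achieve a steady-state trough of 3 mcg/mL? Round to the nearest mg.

τ/t½ = 57/31 ≈ 1.8387, so f = (1/2)^(57/31) ≈ 0.279572.
Cmin,ss = (D/Vd)·f/(1−f), so D = Cmin,ss·Vd·(1−f)/f.
D = 3 × 217 × (1−f)/f ≈ 3 × 217 × 2.57690 ≈ 1677.56 mg.

1678 mg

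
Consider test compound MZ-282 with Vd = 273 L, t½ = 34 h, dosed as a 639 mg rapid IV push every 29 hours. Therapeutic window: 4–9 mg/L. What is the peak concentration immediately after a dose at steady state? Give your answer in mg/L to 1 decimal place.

5.2 mg/L

τ/t½ = 29/34 ≈ 0.85294, so fraction remaining f = (1/2)^(29/34) ≈ 0.5537.
Accumulation ratio R = 1/(1 − f) ≈ 1/0.4463 ≈ 2.2406.
Single-dose peak C₀ = D/Vd = 639/273 ≈ 2.341 mg/L.
Steady-state peak Cmax,ss = C₀·R ≈ 2.341 × 2.2406 ≈ 5.245 mg/L.
Peak 5.2 mg/L vs MTC 9 mg/L: below toxic threshold.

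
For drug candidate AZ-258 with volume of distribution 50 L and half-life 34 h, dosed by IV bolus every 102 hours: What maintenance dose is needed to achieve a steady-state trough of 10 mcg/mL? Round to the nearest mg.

τ/t½ = 102/34 ≈ 3, so f = (1/2)^(102/34) ≈ 0.125000.
Cmin,ss = (D/Vd)·f/(1−f), so D = Cmin,ss·Vd·(1−f)/f.
D = 10 × 50 × (1−f)/f ≈ 10 × 50 × 7.00000 ≈ 3500.00 mg.

3500 mg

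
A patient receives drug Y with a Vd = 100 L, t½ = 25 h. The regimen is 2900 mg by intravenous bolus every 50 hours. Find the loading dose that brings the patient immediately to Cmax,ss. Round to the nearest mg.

3867 mg

f = (1/2)^(50/25) ≈ 0.250000; accumulation ratio R = 1/(1−f) ≈ 1.33333.
Loading dose to hit Cmax,ss on first dose: D_load = D_maint·R ≈ 2900 × 1.33333 ≈ 3866.66 mg.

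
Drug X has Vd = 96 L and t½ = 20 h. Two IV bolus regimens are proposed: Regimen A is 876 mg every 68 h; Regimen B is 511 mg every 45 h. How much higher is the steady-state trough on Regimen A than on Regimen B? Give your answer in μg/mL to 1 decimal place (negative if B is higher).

-0.5 μg/mL

Regimen A: f = (1/2)^(68/20) ≈ 0.0947; Cmin,ss = (876/96)·f/(1−f) ≈ 0.955 μg/mL.
Regimen B: f = (1/2)^(45/20) ≈ 0.2102; Cmin,ss = (511/96)·f/(1−f) ≈ 1.417 μg/mL.
Difference ≈ 0.955 − 1.417 ≈ -0.462 μg/mL.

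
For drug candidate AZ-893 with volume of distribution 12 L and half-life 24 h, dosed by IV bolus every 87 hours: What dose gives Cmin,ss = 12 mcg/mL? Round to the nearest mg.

1633 mg

τ/t½ = 87/24 ≈ 3.625, so f = (1/2)^(87/24) ≈ 0.081052.
Cmin,ss = (D/Vd)·f/(1−f), so D = Cmin,ss·Vd·(1−f)/f.
D = 12 × 12 × (1−f)/f ≈ 12 × 12 × 11.33776 ≈ 1632.64 mg.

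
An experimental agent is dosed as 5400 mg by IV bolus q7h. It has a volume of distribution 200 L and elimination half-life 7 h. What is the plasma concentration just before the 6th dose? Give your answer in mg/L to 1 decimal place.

f = (1/2)^(τ/t½) = (1/2)^(7/7) ≈ 0.5000.
C₀ = D/Vd = 5400/200 ≈ 27.000 mg/L.
Before the 6th dose, 5 doses have been given. Superposition: Cmin = C₀·(f + f² + … + f^5).
≈ 27.000 × (0.5000 + 0.2500 + 0.1250 + 0.0625 + 0.0313) ≈ 27.000 × 0.9688 ≈ 26.158 mg/L.

26.2 mg/L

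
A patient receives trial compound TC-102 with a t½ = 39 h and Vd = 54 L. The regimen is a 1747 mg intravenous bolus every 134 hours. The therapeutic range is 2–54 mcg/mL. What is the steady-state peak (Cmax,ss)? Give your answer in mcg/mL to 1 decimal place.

Over one 134-h interval, 134/39 ≈ 3.4359 half-lives elapse, leaving f ≈ 0.0924 of each dose.
Accumulation ratio R = 1/(1 − f) ≈ 1/0.9076 ≈ 1.1018.
Single-dose peak C₀ = D/Vd = 1747/54 ≈ 32.352 mcg/mL.
Steady-state peak Cmax,ss = C₀·R ≈ 32.352 × 1.1018 ≈ 35.645 mcg/mL.
Peak 35.6 mcg/mL vs MTC 54 mcg/mL: below toxic threshold.

35.6 mcg/mL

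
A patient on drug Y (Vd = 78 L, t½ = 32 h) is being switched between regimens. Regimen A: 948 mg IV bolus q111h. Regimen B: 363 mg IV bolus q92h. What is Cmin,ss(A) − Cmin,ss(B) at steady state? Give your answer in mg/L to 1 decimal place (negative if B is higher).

0.5 mg/L

Regimen A: f = (1/2)^(111/32) ≈ 0.0903; Cmin,ss = (948/78)·f/(1−f) ≈ 1.206 mg/L.
Regimen B: f = (1/2)^(92/32) ≈ 0.1363; Cmin,ss = (363/78)·f/(1−f) ≈ 0.734 mg/L.
Difference ≈ 1.206 − 0.734 ≈ 0.472 mg/L.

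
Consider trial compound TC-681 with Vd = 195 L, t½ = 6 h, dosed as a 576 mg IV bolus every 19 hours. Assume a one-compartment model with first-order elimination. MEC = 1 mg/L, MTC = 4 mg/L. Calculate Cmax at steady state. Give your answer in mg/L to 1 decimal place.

k = ln2/t½ = ln2/6 ≈ 0.115525 h⁻¹; fraction remaining f = e^(−kτ) = e^(−0.115525×19) ≈ 0.1114.
Accumulation ratio R = 1/(1 − f) ≈ 1/0.8886 ≈ 1.1254.
Single-dose peak C₀ = D/Vd = 576/195 ≈ 2.954 mg/L.
Steady-state peak Cmax,ss = C₀·R ≈ 2.954 × 1.1254 ≈ 3.324 mg/L.
Peak 3.3 mg/L vs MTC 4 mg/L: below toxic threshold.

3.3 mg/L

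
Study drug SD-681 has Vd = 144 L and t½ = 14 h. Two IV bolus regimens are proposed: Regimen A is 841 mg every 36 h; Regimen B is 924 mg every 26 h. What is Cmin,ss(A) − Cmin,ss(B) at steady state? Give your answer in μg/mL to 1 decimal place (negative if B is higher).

-1.3 μg/mL

Regimen A: f = (1/2)^(36/14) ≈ 0.1682; Cmin,ss = (841/144)·f/(1−f) ≈ 1.181 μg/mL.
Regimen B: f = (1/2)^(26/14) ≈ 0.2760; Cmin,ss = (924/144)·f/(1−f) ≈ 2.446 μg/mL.
Difference ≈ 1.181 − 2.446 ≈ -1.265 μg/mL.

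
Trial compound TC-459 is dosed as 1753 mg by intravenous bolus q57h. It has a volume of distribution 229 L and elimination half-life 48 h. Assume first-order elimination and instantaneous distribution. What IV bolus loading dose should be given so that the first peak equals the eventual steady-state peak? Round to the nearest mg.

3125 mg

f = (1/2)^(57/48) ≈ 0.439063; accumulation ratio R = 1/(1−f) ≈ 1.78273.
Loading dose to hit Cmax,ss on first dose: D_load = D_maint·R ≈ 1753 × 1.78273 ≈ 3125.13 mg.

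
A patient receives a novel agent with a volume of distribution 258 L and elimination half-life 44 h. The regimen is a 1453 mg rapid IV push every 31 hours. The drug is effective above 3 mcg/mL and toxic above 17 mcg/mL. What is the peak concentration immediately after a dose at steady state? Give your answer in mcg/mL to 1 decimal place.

τ/t½ = 31/44 ≈ 0.70455, so fraction remaining f = (1/2)^(31/44) ≈ 0.6136.
At steady state, accumulation factor R = 1/(1 − e^(−kτ)) ≈ 2.5880.
Single-dose peak C₀ = D/Vd = 1453/258 ≈ 5.632 mcg/mL.
Cmax,ss = C₀/(1 − f) ≈ 5.632/0.3864 ≈ 14.576 mcg/mL.
Peak 14.6 mcg/mL vs MTC 17 mcg/mL: below toxic threshold.

14.6 mcg/mL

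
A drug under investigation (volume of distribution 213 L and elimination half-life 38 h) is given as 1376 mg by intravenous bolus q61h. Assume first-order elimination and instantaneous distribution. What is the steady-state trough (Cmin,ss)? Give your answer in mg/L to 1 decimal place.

k = ln2/t½ = ln2/38 ≈ 0.018241 h⁻¹; fraction remaining f = e^(−kτ) = e^(−0.018241×61) ≈ 0.3287.
Accumulation ratio R = 1/(1 − f) ≈ 1/0.6713 ≈ 1.4896.
Single-dose peak C₀ = D/Vd = 1376/213 ≈ 6.460 mg/L.
Cmax,ss = C₀/(1 − f) ≈ 6.460/0.6713 ≈ 9.623 mg/L.
One interval later, Cmin,ss = Cmax,ss·e^(−kτ) ≈ 9.623 × 0.3287 ≈ 3.163 mg/L.

3.2 mg/L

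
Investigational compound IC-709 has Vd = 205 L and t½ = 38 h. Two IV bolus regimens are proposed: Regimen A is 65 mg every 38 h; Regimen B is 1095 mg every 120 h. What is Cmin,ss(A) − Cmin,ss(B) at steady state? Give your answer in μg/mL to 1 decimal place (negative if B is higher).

-0.4 μg/mL

Regimen A: f = (1/2)^(38/38) ≈ 0.5000; Cmin,ss = (65/205)·f/(1−f) ≈ 0.317 μg/mL.
Regimen B: f = (1/2)^(120/38) ≈ 0.1120; Cmin,ss = (1095/205)·f/(1−f) ≈ 0.674 μg/mL.
Difference ≈ 0.317 − 0.674 ≈ -0.357 μg/mL.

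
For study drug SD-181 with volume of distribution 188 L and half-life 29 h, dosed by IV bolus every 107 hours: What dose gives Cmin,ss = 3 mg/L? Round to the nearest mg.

τ/t½ = 107/29 ≈ 3.6897, so f = (1/2)^(107/29) ≈ 0.077500.
Cmin,ss = (D/Vd)·f/(1−f), so D = Cmin,ss·Vd·(1−f)/f.
D = 3 × 188 × (1−f)/f ≈ 3 × 188 × 11.90323 ≈ 6713.42 mg.

6713 mg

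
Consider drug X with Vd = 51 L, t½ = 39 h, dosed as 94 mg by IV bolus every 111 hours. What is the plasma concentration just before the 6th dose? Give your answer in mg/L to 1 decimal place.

f = (1/2)^(τ/t½) = (1/2)^(111/39) ≈ 0.1391.
C₀ = D/Vd = 94/51 ≈ 1.843 mg/L.
Before the 6th dose, 5 doses have been given. Superposition: Cmin = C₀·(f + f² + … + f^5).
≈ 1.843 × (0.1391 + 0.0193 + 0.0027 + 0.0004 + 0.0001) ≈ 1.843 × 0.1616 ≈ 0.298 mg/L.

0.3 mg/L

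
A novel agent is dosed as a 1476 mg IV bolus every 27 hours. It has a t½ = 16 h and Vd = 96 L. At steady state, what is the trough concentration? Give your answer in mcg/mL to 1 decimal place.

6.9 mcg/mL

k = ln2/t½ = ln2/16 ≈ 0.043322 h⁻¹; fraction remaining f = e^(−kτ) = e^(−0.043322×27) ≈ 0.3105.
Accumulation ratio R = 1/(1 − f) ≈ 1/0.6895 ≈ 1.4503.
Single-dose peak C₀ = D/Vd = 1476/96 ≈ 15.375 mcg/mL.
Steady-state peak Cmax,ss = C₀·R ≈ 15.375 × 1.4503 ≈ 22.298 mcg/mL.
One interval later, Cmin,ss = Cmax,ss·e^(−kτ) ≈ 22.298 × 0.3105 ≈ 6.924 mcg/mL.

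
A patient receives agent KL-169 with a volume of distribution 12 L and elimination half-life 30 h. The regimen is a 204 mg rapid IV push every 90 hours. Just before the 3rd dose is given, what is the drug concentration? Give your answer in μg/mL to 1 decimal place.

2.4 μg/mL

f = (1/2)^(τ/t½) = (1/2)^(90/30) ≈ 0.1250.
C₀ = D/Vd = 204/12 ≈ 17.000 μg/mL.
Before the 3rd dose, 2 doses have been given. Superposition: Cmin = C₀·(f + f²).
≈ 17.000 × (0.1250 + 0.0156) ≈ 17.000 × 0.1406 ≈ 2.390 μg/mL.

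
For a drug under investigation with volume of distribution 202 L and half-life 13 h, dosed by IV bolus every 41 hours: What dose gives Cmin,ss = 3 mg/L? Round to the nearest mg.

τ/t½ = 41/13 ≈ 3.1538, so f = (1/2)^(41/13) ≈ 0.112356.
Cmin,ss = (D/Vd)·f/(1−f), so D = Cmin,ss·Vd·(1−f)/f.
D = 3 × 202 × (1−f)/f ≈ 3 × 202 × 7.90028 ≈ 4787.57 mg.

4788 mg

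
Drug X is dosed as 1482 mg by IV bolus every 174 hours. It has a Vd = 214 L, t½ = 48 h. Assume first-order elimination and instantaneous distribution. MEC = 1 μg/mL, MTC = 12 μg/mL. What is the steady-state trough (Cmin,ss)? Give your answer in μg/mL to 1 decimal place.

Over one 174-h interval, 174/48 ≈ 3.625 half-lives elapse, leaving f ≈ 0.0811 of each dose.
At steady state, accumulation factor R = 1/(1 − e^(−kτ)) ≈ 1.0883.
Each bolus raises the concentration by D/Vd = 1482/214 ≈ 6.925 μg/mL.
Steady-state peak Cmax,ss = C₀·R ≈ 6.925 × 1.0883 ≈ 7.536 μg/mL.
Steady-state trough Cmin,ss = Cmax,ss·f ≈ 7.536 × 0.0811 ≈ 0.611 μg/mL.
Trough 0.6 μg/mL vs MEC 1 μg/mL: subtherapeutic.

0.6 μg/mL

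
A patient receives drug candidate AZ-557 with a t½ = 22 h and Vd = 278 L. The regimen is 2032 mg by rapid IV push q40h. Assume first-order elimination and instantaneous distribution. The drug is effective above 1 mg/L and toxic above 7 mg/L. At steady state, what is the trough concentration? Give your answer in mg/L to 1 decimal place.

τ/t½ = 40/22 ≈ 1.8182, so fraction remaining f = (1/2)^(40/22) ≈ 0.2836.
Single-dose peak C₀ = D/Vd = 2032/278 ≈ 7.309 mg/L.
Steady-state trough Cmin,ss = C₀·f/(1−f) ≈ 7.309 × 0.2836/0.7164 ≈ 2.893 mg/L.
Trough 2.9 mg/L vs MEC 1 mg/L: adequate.

2.9 mg/L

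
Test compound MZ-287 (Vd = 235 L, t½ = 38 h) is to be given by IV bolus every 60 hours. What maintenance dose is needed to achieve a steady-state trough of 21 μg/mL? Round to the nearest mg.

9808 mg

τ/t½ = 60/38 ≈ 1.5789, so f = (1/2)^(60/38) ≈ 0.334726.
Cmin,ss = (D/Vd)·f/(1−f), so D = Cmin,ss·Vd·(1−f)/f.
D = 21 × 235 × (1−f)/f ≈ 21 × 235 × 1.98752 ≈ 9808.41 mg.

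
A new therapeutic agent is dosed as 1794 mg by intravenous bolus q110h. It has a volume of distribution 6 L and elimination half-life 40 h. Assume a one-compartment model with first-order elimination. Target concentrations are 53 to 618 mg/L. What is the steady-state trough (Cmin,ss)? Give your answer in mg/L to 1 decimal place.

52.2 mg/L

Over one 110-h interval, 110/40 ≈ 2.75 half-lives elapse, leaving f ≈ 0.1487 of each dose.
Each bolus raises the concentration by D/Vd = 1794/6 ≈ 299.000 mg/L.
Steady-state trough Cmin,ss = C₀·f/(1−f) ≈ 299.000 × 0.1487/0.8513 ≈ 52.228 mg/L.
Trough 52.2 mg/L vs MEC 53 mg/L: subtherapeutic.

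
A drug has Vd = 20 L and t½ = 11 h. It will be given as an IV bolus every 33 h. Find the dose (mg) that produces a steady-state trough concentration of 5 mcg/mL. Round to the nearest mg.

700 mg

τ/t½ = 33/11 ≈ 3, so f = (1/2)^(33/11) ≈ 0.125000.
Cmin,ss = (D/Vd)·f/(1−f), so D = Cmin,ss·Vd·(1−f)/f.
D = 5 × 20 × (1−f)/f ≈ 5 × 20 × 7.00000 ≈ 700.00 mg.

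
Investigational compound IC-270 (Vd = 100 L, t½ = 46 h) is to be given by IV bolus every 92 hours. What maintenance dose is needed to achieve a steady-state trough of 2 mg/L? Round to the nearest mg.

τ/t½ = 92/46 ≈ 2, so f = (1/2)^(92/46) ≈ 0.250000.
Cmin,ss = (D/Vd)·f/(1−f), so D = Cmin,ss·Vd·(1−f)/f.
D = 2 × 100 × (1−f)/f ≈ 2 × 100 × 3.00000 ≈ 600.00 mg.

600 mg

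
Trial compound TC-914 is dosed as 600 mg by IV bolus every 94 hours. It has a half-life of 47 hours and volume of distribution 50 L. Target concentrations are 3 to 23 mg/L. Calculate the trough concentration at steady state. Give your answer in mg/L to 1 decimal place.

τ = 94 h = 2 half-lives, so f = (1/2)^2 = 0.25.
At steady state, R = 1/(1 − 0.25) = 4/3.
Single-dose peak C₀ = D/Vd = 600/50 = 12 mg/L.
Steady-state peak Cmax,ss = C₀·R = 12 × 4/3 ≈ 16.000 mg/L.
Steady-state trough Cmin,ss = Cmax,ss·f ≈ 16.000 × 0.25 ≈ 4.000 mg/L.
Trough 4.0 mg/L vs MEC 3 mg/L: adequate.

4.0 mg/L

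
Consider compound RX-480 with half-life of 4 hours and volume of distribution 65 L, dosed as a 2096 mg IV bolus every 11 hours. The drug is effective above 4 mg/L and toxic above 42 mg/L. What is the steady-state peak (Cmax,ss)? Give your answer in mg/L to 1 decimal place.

τ/t½ = 11/4 ≈ 2.75, so fraction remaining f = (1/2)^(11/4) ≈ 0.1487.
At steady state, accumulation factor R = 1/(1 − e^(−kτ)) ≈ 1.1747.
Each bolus raises the concentration by D/Vd = 2096/65 ≈ 32.246 mg/L.
Steady-state peak Cmax,ss = C₀·R ≈ 32.246 × 1.1747 ≈ 37.879 mg/L.
Peak 37.9 mg/L vs MTC 42 mg/L: below toxic threshold.

37.9 mg/L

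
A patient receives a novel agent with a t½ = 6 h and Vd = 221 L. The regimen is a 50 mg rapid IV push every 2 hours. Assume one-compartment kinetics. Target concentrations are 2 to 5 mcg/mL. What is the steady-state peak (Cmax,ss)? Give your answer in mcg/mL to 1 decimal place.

1.1 mcg/mL

τ/t½ = 2/6 ≈ 0.33333, so fraction remaining f = (1/2)^(2/6) ≈ 0.7937.
At steady state, accumulation factor R = 1/(1 − e^(−kτ)) ≈ 4.8473.
Each bolus raises the concentration by D/Vd = 50/221 ≈ 0.226 mcg/mL.
Steady-state peak Cmax,ss = C₀·R ≈ 0.226 × 4.8473 ≈ 1.095 mcg/mL.
Peak 1.1 mcg/mL vs MTC 5 mcg/mL: below toxic threshold.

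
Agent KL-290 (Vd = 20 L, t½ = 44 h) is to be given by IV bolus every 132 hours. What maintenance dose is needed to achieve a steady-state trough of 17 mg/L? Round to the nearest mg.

τ/t½ = 132/44 ≈ 3, so f = (1/2)^(132/44) ≈ 0.125000.
Cmin,ss = (D/Vd)·f/(1−f), so D = Cmin,ss·Vd·(1−f)/f.
D = 17 × 20 × (1−f)/f ≈ 17 × 20 × 7.00000 ≈ 2380.00 mg.

2380 mg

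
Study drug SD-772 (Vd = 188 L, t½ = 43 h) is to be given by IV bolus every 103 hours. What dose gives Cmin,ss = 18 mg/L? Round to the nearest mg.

14419 mg

τ/t½ = 103/43 ≈ 2.3953, so f = (1/2)^(103/43) ≈ 0.190076.
Cmin,ss = (D/Vd)·f/(1−f), so D = Cmin,ss·Vd·(1−f)/f.
D = 18 × 188 × (1−f)/f ≈ 18 × 188 × 4.26105 ≈ 14419.39 mg.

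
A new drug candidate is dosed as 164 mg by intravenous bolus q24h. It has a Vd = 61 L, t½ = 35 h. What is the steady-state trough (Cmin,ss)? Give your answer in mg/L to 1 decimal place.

τ/t½ = 24/35 ≈ 0.68571, so fraction remaining f = (1/2)^(24/35) ≈ 0.6217.
Accumulation ratio R = 1/(1 − f) ≈ 1/0.3783 ≈ 2.6434.
Single-dose peak C₀ = D/Vd = 164/61 ≈ 2.689 mg/L.
Cmax,ss = C₀/(1 − f) ≈ 2.689/0.3783 ≈ 7.108 mg/L.
Steady-state trough Cmin,ss = Cmax,ss·f ≈ 7.108 × 0.6217 ≈ 4.419 mg/L.

4.4 mg/L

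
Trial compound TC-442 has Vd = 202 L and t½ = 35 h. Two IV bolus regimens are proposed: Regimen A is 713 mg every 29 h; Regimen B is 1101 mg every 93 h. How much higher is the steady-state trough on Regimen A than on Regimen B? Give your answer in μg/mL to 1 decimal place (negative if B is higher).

3.5 μg/mL

Regimen A: f = (1/2)^(29/35) ≈ 0.5631; Cmin,ss = (713/202)·f/(1−f) ≈ 4.549 μg/mL.
Regimen B: f = (1/2)^(93/35) ≈ 0.1585; Cmin,ss = (1101/202)·f/(1−f) ≈ 1.027 μg/mL.
Difference ≈ 4.549 − 1.027 ≈ 3.522 μg/mL.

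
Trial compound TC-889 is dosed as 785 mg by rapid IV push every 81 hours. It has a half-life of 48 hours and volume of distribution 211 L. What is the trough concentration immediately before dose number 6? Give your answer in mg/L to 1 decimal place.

1.7 mg/L

f = (1/2)^(τ/t½) = (1/2)^(81/48) ≈ 0.3105.
C₀ = D/Vd = 785/211 ≈ 3.720 mg/L.
Before the 6th dose, 5 doses have been given. Superposition: Cmin = C₀·(f + f² + … + f^5).
≈ 3.720 × (0.3105 + 0.0964 + 0.0299 + 0.0093 + 0.0029) ≈ 3.720 × 0.4490 ≈ 1.670 mg/L.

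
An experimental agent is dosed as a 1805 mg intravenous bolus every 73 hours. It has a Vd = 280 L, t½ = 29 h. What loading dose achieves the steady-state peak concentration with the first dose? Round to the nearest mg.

f = (1/2)^(73/29) ≈ 0.174677; accumulation ratio R = 1/(1−f) ≈ 1.21165.
Loading dose to hit Cmax,ss on first dose: D_load = D_maint·R ≈ 1805 × 1.21165 ≈ 2187.03 mg.

2187 mg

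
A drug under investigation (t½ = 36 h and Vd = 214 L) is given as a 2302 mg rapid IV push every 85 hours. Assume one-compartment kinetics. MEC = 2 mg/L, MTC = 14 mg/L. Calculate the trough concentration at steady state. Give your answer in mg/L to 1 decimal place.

2.6 mg/L

k = ln2/t½ = ln2/36 ≈ 0.019254 h⁻¹; fraction remaining f = e^(−kτ) = e^(−0.019254×85) ≈ 0.1946.
At steady state, accumulation factor R = 1/(1 − e^(−kτ)) ≈ 1.2416.
Each bolus raises the concentration by D/Vd = 2302/214 ≈ 10.757 mg/L.
Cmax,ss = C₀/(1 − f) ≈ 10.757/0.8054 ≈ 13.356 mg/L.
One interval later, Cmin,ss = Cmax,ss·e^(−kτ) ≈ 13.356 × 0.1946 ≈ 2.599 mg/L.
Trough 2.6 mg/L vs MEC 2 mg/L: adequate.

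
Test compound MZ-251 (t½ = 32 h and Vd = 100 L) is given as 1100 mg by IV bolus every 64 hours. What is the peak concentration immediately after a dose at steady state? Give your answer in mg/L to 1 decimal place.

14.7 mg/L

τ = 64 h = 2 half-lives, so f = (1/2)^2 = 0.25.
Accumulation ratio R = 1/(1 − f) = 1/0.75 = 4/3.
Single-dose peak C₀ = D/Vd = 1100/100 = 11 mg/L.
Steady-state peak Cmax,ss = C₀·R = 11 × 4/3 ≈ 14.667 mg/L.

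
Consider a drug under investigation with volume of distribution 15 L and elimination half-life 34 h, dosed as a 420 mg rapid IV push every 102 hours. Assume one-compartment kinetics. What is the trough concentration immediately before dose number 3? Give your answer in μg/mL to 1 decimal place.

3.9 μg/mL

f = (1/2)^(τ/t½) = (1/2)^(102/34) ≈ 0.1250.
C₀ = D/Vd = 420/15 ≈ 28.000 μg/mL.
Before the 3rd dose, 2 doses have been given. Superposition: Cmin = C₀·(f + f²).
≈ 28.000 × (0.1250 + 0.0156) ≈ 28.000 × 0.1406 ≈ 3.937 μg/mL.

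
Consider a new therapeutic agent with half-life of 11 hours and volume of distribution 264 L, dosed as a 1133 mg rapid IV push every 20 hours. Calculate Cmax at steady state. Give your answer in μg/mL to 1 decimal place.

k = ln2/t½ = ln2/11 ≈ 0.063013 h⁻¹; fraction remaining f = e^(−kτ) = e^(−0.063013×20) ≈ 0.2836.
Accumulation ratio R = 1/(1 − f) ≈ 1/0.7164 ≈ 1.3959.
Each bolus raises the concentration by D/Vd = 1133/264 ≈ 4.292 μg/mL.
Steady-state peak Cmax,ss = C₀·R ≈ 4.292 × 1.3959 ≈ 5.991 μg/mL.

6.0 μg/mL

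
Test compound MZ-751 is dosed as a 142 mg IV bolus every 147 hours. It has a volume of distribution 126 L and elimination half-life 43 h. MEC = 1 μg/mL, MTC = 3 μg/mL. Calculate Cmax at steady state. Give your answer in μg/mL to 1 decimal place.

k = ln2/t½ = ln2/43 ≈ 0.016120 h⁻¹; fraction remaining f = e^(−kτ) = e^(−0.016120×147) ≈ 0.0935.
At steady state, accumulation factor R = 1/(1 − e^(−kτ)) ≈ 1.1031.
Each bolus raises the concentration by D/Vd = 142/126 ≈ 1.127 μg/mL.
Steady-state peak Cmax,ss = C₀·R ≈ 1.127 × 1.1031 ≈ 1.243 μg/mL.
Peak 1.2 μg/mL vs MTC 3 μg/mL: below toxic threshold.

1.2 μg/mL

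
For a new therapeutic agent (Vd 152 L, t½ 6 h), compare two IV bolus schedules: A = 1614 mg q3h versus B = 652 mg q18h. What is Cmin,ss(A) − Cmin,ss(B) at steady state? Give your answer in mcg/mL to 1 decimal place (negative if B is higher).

Regimen A: f = (1/2)^(3/6) ≈ 0.7071; Cmin,ss = (1614/152)·f/(1−f) ≈ 25.634 mcg/mL.
Regimen B: f = (1/2)^(18/6) ≈ 0.1250; Cmin,ss = (652/152)·f/(1−f) ≈ 0.613 mcg/mL.
Difference ≈ 25.634 − 0.613 ≈ 25.021 mcg/mL.

25.0 mcg/mL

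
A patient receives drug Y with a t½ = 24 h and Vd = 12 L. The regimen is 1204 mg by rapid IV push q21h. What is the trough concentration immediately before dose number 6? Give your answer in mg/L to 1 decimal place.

f = (1/2)^(τ/t½) = (1/2)^(21/24) ≈ 0.5453.
C₀ = D/Vd = 1204/12 ≈ 100.333 mg/L.
Before the 6th dose, 5 doses have been given. Superposition: Cmin = C₀·(f + f² + … + f^5).
≈ 100.333 × (0.5453 + 0.2974 + 0.1621 + 0.0884 + 0.0482) ≈ 100.333 × 1.1414 ≈ 114.520 mg/L.

114.5 mg/L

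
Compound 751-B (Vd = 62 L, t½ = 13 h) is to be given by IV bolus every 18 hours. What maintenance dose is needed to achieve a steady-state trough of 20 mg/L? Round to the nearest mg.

τ/t½ = 18/13 ≈ 1.3846, so f = (1/2)^(18/13) ≈ 0.382992.
Cmin,ss = (D/Vd)·f/(1−f), so D = Cmin,ss·Vd·(1−f)/f.
D = 20 × 62 × (1−f)/f ≈ 20 × 62 × 1.61102 ≈ 1997.66 mg.

1998 mg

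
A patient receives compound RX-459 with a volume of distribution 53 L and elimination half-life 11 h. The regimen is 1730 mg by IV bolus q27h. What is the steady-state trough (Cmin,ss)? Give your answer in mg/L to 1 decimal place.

7.3 mg/L

τ/t½ = 27/11 ≈ 2.4545, so fraction remaining f = (1/2)^(27/11) ≈ 0.1824.
Single-dose peak C₀ = D/Vd = 1730/53 ≈ 32.642 mg/L.
Steady-state trough Cmin,ss = C₀·f/(1−f) ≈ 32.642 × 0.1824/0.8176 ≈ 7.282 mg/L.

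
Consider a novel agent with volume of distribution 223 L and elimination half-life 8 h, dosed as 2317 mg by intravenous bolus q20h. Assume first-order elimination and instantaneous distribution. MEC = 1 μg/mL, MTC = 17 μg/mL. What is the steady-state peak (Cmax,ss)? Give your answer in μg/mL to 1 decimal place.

k = ln2/t½ = ln2/8 ≈ 0.086643 h⁻¹; fraction remaining f = e^(−kτ) = e^(−0.086643×20) ≈ 0.1768.
Accumulation ratio R = 1/(1 − f) ≈ 1/0.8232 ≈ 1.2148.
Each bolus raises the concentration by D/Vd = 2317/223 ≈ 10.390 μg/mL.
Cmax,ss = C₀/(1 − f) ≈ 10.390/0.8232 ≈ 12.621 μg/mL.
Peak 12.6 μg/mL vs MTC 17 μg/mL: below toxic threshold.

12.6 μg/mL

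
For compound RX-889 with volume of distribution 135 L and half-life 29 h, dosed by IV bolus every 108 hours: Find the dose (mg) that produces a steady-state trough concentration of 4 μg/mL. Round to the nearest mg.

τ/t½ = 108/29 ≈ 3.7241, so f = (1/2)^(108/29) ≈ 0.075670.
Cmin,ss = (D/Vd)·f/(1−f), so D = Cmin,ss·Vd·(1−f)/f.
D = 4 × 135 × (1−f)/f ≈ 4 × 135 × 12.21528 ≈ 6596.25 mg.

6596 mg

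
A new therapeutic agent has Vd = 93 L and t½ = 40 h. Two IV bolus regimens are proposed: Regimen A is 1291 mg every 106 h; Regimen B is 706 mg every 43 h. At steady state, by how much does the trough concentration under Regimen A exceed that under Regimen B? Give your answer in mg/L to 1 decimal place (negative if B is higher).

-4.2 mg/L

Regimen A: f = (1/2)^(106/40) ≈ 0.1593; Cmin,ss = (1291/93)·f/(1−f) ≈ 2.630 mg/L.
Regimen B: f = (1/2)^(43/40) ≈ 0.4747; Cmin,ss = (706/93)·f/(1−f) ≈ 6.860 mg/L.
Difference ≈ 2.630 − 6.860 ≈ -4.230 mg/L.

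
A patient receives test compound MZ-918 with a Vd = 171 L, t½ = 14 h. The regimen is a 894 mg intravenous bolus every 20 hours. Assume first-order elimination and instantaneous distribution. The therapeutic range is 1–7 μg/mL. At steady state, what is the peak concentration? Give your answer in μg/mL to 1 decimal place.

τ/t½ = 20/14 ≈ 1.4286, so fraction remaining f = (1/2)^(20/14) ≈ 0.3715.
Accumulation ratio R = 1/(1 − f) ≈ 1/0.6285 ≈ 1.5911.
Each bolus raises the concentration by D/Vd = 894/171 ≈ 5.228 μg/mL.
Steady-state peak Cmax,ss = C₀·R ≈ 5.228 × 1.5911 ≈ 8.318 μg/mL.
Peak 8.3 μg/mL vs MTC 7 μg/mL: exceeds toxic threshold.

8.3 μg/mL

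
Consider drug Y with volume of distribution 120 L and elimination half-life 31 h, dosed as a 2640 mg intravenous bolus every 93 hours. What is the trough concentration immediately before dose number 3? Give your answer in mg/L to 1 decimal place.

f = (1/2)^(τ/t½) = (1/2)^(93/31) ≈ 0.1250.
C₀ = D/Vd = 2640/120 ≈ 22.000 mg/L.
Before the 3rd dose, 2 doses have been given. Superposition: Cmin = C₀·(f + f²).
≈ 22.000 × (0.1250 + 0.0156) ≈ 22.000 × 0.1406 ≈ 3.093 mg/L.

3.1 mg/L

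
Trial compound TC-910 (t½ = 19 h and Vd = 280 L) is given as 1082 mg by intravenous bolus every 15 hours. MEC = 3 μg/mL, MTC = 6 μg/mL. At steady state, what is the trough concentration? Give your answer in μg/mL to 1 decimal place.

τ/t½ = 15/19 ≈ 0.78947, so fraction remaining f = (1/2)^(15/19) ≈ 0.5786.
Accumulation ratio R = 1/(1 − f) ≈ 1/0.4214 ≈ 2.3730.
Single-dose peak C₀ = D/Vd = 1082/280 ≈ 3.864 μg/mL.
Cmax,ss = C₀/(1 − f) ≈ 3.864/0.4214 ≈ 9.169 μg/mL.
Steady-state trough Cmin,ss = Cmax,ss·f ≈ 9.169 × 0.5786 ≈ 5.305 μg/mL.
Trough 5.3 μg/mL vs MEC 3 μg/mL: adequate.

5.3 μg/mL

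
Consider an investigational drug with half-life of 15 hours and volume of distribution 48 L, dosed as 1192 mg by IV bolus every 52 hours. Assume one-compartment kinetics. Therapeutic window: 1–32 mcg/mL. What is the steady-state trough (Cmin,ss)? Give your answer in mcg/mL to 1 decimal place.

Over one 52-h interval, 52/15 ≈ 3.4667 half-lives elapse, leaving f ≈ 0.0905 of each dose.
Accumulation ratio R = 1/(1 − f) ≈ 1/0.9095 ≈ 1.0995.
Each bolus raises the concentration by D/Vd = 1192/48 ≈ 24.833 mcg/mL.
Cmax,ss = C₀/(1 − f) ≈ 24.833/0.9095 ≈ 27.304 mcg/mL.
Steady-state trough Cmin,ss = Cmax,ss·f ≈ 27.304 × 0.0905 ≈ 2.471 mcg/mL.
Trough 2.5 mcg/mL vs MEC 1 mcg/mL: adequate.

2.5 mcg/mL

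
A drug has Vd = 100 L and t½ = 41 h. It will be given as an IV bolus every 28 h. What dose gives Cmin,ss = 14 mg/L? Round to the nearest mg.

τ/t½ = 28/41 ≈ 0.68293, so f = (1/2)^(28/41) ≈ 0.622900.
Cmin,ss = (D/Vd)·f/(1−f), so D = Cmin,ss·Vd·(1−f)/f.
D = 14 × 100 × (1−f)/f ≈ 14 × 100 × 0.60539 ≈ 847.55 mg.

848 mg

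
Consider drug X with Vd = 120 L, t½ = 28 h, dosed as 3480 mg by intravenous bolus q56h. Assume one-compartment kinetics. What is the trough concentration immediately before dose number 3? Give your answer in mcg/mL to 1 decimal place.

f = (1/2)^(τ/t½) = (1/2)^(56/28) ≈ 0.2500.
C₀ = D/Vd = 3480/120 ≈ 29.000 mcg/mL.
Before the 3rd dose, 2 doses have been given. Superposition: Cmin = C₀·(f + f²).
≈ 29.000 × (0.2500 + 0.0625) ≈ 29.000 × 0.3125 ≈ 9.062 mcg/mL.

9.1 mcg/mL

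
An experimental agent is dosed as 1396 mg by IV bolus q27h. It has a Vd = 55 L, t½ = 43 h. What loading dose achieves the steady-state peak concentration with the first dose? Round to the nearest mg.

3956 mg

f = (1/2)^(27/43) ≈ 0.647115; accumulation ratio R = 1/(1−f) ≈ 2.83378.
Loading dose to hit Cmax,ss on first dose: D_load = D_maint·R ≈ 1396 × 2.83378 ≈ 3955.96 mg.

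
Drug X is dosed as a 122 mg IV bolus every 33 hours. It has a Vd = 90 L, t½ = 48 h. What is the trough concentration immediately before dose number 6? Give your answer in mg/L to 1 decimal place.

2.0 mg/L

f = (1/2)^(τ/t½) = (1/2)^(33/48) ≈ 0.6209.
C₀ = D/Vd = 122/90 ≈ 1.356 mg/L.
Before the 6th dose, 5 doses have been given. Superposition: Cmin = C₀·(f + f² + … + f^5).
≈ 1.356 × (0.6209 + 0.3855 + 0.2394 + 0.1486 + 0.0923) ≈ 1.356 × 1.4867 ≈ 2.016 mg/L.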